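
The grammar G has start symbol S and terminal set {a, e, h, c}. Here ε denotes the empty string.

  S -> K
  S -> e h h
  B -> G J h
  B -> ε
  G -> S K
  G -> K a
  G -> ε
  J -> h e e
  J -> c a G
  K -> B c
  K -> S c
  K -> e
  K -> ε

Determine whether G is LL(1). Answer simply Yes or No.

No

FIRST(S) = {ε, a, c, e, h}
FIRST(B) = {ε, a, c, e, h}
FIRST(G) = {ε, a, c, e, h}
FIRST(J) = {c, h}
FIRST(K) = {ε, a, c, e, h}
FOLLOW(S) = {$, a, c, e, h}
FOLLOW(B) = {c}
FOLLOW(G) = {c, h}
FOLLOW(J) = {h}
FOLLOW(K) = {$, a, c, e, h}
Cell M[B, c] receives both B -> G J h and B -> ε — the grammar is not LL(1).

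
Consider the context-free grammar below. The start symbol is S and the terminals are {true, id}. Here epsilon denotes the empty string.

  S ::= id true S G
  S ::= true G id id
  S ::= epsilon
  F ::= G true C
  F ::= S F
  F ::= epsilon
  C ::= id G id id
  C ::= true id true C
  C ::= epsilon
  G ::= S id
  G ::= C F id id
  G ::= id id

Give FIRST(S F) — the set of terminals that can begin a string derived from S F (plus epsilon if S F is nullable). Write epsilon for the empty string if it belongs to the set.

{epsilon, id, true}

FIRST(S) = {epsilon, id, true}
FIRST(C) = {epsilon, id, true}
FIRST(F) = {epsilon, id, true}  (via G true C, S F)
FIRST(G) = {id, true}  (via S id, C F id id)
FIRST(S F): take FIRST of each symbol in turn, carrying on past any symbol whose FIRST contains epsilon; result {epsilon, id, true}.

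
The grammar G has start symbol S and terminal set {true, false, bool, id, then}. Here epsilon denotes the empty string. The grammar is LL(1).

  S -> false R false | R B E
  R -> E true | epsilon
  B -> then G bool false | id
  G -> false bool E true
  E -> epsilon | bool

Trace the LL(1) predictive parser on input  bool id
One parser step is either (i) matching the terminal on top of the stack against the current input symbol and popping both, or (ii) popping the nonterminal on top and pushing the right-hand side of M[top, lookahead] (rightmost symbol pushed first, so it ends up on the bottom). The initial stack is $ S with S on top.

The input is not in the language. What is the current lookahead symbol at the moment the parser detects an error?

id

     Stack            Input      Action
  1  $ S              bool id $  expand S -> R B E
  2  $ E B R          bool id $  expand R -> E true
  3  $ E B true E     bool id $  expand E -> bool
  4  $ E B true bool  bool id $  match bool
  5  $ E B true       id $       error: top is terminal true but lookahead is id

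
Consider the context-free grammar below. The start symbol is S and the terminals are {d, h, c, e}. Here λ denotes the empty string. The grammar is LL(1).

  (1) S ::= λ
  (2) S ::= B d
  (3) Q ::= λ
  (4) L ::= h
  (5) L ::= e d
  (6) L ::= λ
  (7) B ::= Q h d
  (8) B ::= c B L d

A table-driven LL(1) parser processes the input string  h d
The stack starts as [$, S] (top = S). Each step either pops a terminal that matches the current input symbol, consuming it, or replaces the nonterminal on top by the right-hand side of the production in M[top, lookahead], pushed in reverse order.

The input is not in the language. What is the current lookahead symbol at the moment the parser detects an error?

step 1: stack=$ S  input=h d $  — expand S ::= B d
step 2: stack=$ d B  input=h d $  — expand B ::= Q h d
step 3: stack=$ d d h Q  input=h d $  — expand Q ::= λ
step 4: stack=$ d d h  input=h d $  — match h
step 5: stack=$ d d  input=d $  — match d
step 6: stack=$ d  input=$  — error: top is terminal d but lookahead is $

$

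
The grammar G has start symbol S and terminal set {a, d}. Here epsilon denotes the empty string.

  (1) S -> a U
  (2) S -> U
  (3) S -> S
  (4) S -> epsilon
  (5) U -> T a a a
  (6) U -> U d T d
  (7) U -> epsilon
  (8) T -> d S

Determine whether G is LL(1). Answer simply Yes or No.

No

FIRST(S) = {epsilon, a, d}
FIRST(U) = {epsilon, d}
FIRST(T) = {d}
FOLLOW(S) = {$, a, d}
FOLLOW(U) = {$, a, d}
FOLLOW(T) = {a, d}
Cell M[S, $] receives both S -> U and S -> S and S -> epsilon — the grammar is not LL(1).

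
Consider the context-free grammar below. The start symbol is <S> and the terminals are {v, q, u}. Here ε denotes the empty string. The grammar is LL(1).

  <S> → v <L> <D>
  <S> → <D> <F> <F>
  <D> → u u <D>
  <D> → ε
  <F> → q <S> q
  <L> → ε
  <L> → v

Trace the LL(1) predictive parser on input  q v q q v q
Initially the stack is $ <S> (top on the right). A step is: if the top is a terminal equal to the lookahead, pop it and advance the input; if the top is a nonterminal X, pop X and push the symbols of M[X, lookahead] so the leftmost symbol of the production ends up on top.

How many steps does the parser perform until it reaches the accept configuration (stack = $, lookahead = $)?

step 1: stack=$ <S>  input=q v q q v q $  — expand <S> → <D> <F> <F>
step 2: stack=$ <F> <F> <D>  input=q v q q v q $  — expand <D> → ε
step 3: stack=$ <F> <F>  input=q v q q v q $  — expand <F> → q <S> q
step 4: stack=$ <F> q <S> q  input=q v q q v q $  — match q
step 5: stack=$ <F> q <S>  input=v q q v q $  — expand <S> → v <L> <D>
step 6: stack=$ <F> q <D> <L> v  input=v q q v q $  — match v
step 7: stack=$ <F> q <D> <L>  input=q q v q $  — expand <L> → ε
step 8: stack=$ <F> q <D>  input=q q v q $  — expand <D> → ε
step 9: stack=$ <F> q  input=q q v q $  — match q
step 10: stack=$ <F>  input=q v q $  — expand <F> → q <S> q
step 11: stack=$ q <S> q  input=q v q $  — match q
step 12: stack=$ q <S>  input=v q $  — expand <S> → v <L> <D>
step 13: stack=$ q <D> <L> v  input=v q $  — match v
step 14: stack=$ q <D> <L>  input=q $  — expand <L> → ε
step 15: stack=$ q <D>  input=q $  — expand <D> → ε
step 16: stack=$ q  input=q $  — match q
Accept reached after 16 steps.

16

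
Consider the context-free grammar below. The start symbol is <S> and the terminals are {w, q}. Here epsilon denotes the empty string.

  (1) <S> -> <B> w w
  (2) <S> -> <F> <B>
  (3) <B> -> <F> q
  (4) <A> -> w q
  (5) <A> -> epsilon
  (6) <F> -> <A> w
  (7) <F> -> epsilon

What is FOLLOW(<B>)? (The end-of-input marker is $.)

{$, w}

FIRST(<A>) = {epsilon, w}
FIRST(<F>) = {epsilon, w}  (via <A> w)
FIRST(<B>) = {q, w}  (via <F> q)
FIRST(<S>) = {q, w}  (via <B> w w, <F> <B>)
FOLLOW(<S>) includes $ since <S> is the start symbol.
FOLLOW(<S>): <S> appears on no right-hand side. Thus FOLLOW(<S>) = {$}.
FOLLOW(<B>): in <S>-><B> w w, <B> is followed by w w with FIRST {w}; in <S>-><F> <B>, the suffix after <B> is empty, so FOLLOW(<B>) ⊇ FOLLOW(<S>) = {$}. Thus FOLLOW(<B>) = {$, w}.
FOLLOW(<A>): in <F>-><A> w, <A> is followed by w with FIRST {w}. Thus FOLLOW(<A>) = {w}.
FOLLOW(<F>): in <S>-><F> <B>, <F> is followed by <B> with FIRST {q, w}; in <B>-><F> q, <F> is followed by q with FIRST {q}. Thus FOLLOW(<F>) = {q, w}.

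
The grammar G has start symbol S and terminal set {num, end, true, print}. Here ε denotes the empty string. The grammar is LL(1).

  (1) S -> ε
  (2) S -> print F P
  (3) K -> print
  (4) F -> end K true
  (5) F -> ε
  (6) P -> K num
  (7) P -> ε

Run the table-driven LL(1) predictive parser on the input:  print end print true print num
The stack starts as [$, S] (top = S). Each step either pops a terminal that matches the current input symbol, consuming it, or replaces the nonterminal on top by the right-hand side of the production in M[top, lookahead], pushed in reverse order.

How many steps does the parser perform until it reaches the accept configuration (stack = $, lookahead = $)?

11

      Stack           Input                             Action
   1  $ S             print end print true print num $  expand S -> print F P
   2  $ P F print     print end print true print num $  match print
   3  $ P F           end print true print num $        expand F -> end K true
   4  $ P true K end  end print true print num $        match end
   5  $ P true K      print true print num $            expand K -> print
   6  $ P true print  print true print num $            match print
   7  $ P true        true print num $                  match true
   8  $ P             print num $                       expand P -> K num
   9  $ num K         print num $                       expand K -> print
  10  $ num print     print num $                       match print
  11  $ num           num $                             match num
Accept reached after 11 steps.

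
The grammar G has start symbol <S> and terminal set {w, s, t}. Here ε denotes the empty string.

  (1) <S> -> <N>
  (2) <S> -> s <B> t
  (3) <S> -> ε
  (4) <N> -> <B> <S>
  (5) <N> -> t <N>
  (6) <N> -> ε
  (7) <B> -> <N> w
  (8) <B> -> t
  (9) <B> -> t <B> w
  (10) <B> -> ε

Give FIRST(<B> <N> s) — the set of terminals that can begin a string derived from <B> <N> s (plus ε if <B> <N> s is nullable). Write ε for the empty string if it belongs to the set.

{s, t, w}

FIRST(<S>) = {ε, s, t, w}  (via <N>)
FIRST(<N>) = {ε, s, t, w}  (via <B> <S>)
FIRST(<B>) = {ε, s, t, w}  (via <N> w)
FIRST(<B> <N> s): take FIRST of each symbol in turn, carrying on past any symbol whose FIRST contains ε; result {s, t, w}.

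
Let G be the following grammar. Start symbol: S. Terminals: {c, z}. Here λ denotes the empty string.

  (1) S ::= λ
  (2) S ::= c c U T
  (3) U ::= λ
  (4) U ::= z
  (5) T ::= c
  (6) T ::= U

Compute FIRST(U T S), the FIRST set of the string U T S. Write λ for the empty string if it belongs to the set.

FIRST(S) = {λ, c}
FIRST(U) = {λ, z}
FIRST(T) = {λ, c, z}  (via U)
FIRST(U T S): take FIRST of each symbol in turn, carrying on past any symbol whose FIRST contains λ; result {λ, c, z}.

{λ, c, z}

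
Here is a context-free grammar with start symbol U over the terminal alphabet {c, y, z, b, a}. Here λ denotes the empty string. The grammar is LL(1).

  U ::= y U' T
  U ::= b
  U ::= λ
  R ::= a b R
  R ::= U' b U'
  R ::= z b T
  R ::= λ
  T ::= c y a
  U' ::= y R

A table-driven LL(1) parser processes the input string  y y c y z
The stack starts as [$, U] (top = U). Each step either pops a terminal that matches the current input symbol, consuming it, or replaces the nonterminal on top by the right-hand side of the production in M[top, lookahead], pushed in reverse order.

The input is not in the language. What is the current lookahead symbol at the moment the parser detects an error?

     Stack     Input        Action
  1  $ U       y y c y z $  expand U ::= y U' T
  2  $ T U' y  y y c y z $  match y
  3  $ T U'    y c y z $    expand U' ::= y R
  4  $ T R y   y c y z $    match y
  5  $ T R     c y z $      expand R ::= λ
  6  $ T       c y z $      expand T ::= c y a
  7  $ a y c   c y z $      match c
  8  $ a y     y z $        match y
  9  $ a       z $          error: top is terminal a but lookahead is z

z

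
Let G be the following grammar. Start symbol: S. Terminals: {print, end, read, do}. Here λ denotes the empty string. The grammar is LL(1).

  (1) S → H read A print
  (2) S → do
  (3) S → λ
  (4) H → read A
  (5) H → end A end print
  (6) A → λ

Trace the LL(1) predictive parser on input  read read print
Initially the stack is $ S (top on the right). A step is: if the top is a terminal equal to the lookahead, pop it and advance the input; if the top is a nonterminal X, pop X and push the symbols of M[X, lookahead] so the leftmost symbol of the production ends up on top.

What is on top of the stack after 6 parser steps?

     Stack                  Input              Action
  1  $ S                    read read print $  expand S → H read A print
  2  $ print A read H       read read print $  expand H → read A
  3  $ print A read A read  read read print $  match read
  4  $ print A read A       read print $       expand A → λ
  5  $ print A read         read print $       match read
  6  $ print A              print $            expand A → λ
Stack after step 6: $ print (top = print).

print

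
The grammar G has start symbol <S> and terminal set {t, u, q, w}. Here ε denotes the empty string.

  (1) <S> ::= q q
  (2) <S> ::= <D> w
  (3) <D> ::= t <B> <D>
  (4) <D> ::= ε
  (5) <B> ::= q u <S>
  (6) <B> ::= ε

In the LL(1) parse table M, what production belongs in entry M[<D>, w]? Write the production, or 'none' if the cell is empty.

<D> ::= ε

FIRST(<D>): from <D>::=t <B> <D> we get {t}; from <D>::=ε we get {ε}. So FIRST(<D>) = {ε, t}.
FIRST(<B>): from <B>::=q u <S> we get {q}; from <B>::=ε we get {ε}. So FIRST(<B>) = {ε, q}.
FIRST(<S>): from <S>::=q q we get {q}; from <S>::=<D> w we get {t, w}. So FIRST(<S>) = {q, t, w}.
FOLLOW(<S>) includes $ since <S> is the start symbol.
FOLLOW(<D>): in <S>::=<D> w, <D> is followed by w with FIRST {w}; in <D>::=t <B> <D>, the suffix after <D> is empty (adds nothing new). Thus FOLLOW(<D>) = {w}.
For <D> ::= t <B> <D>: FIRST(t <B> <D>) = {t}, so it goes in M[<D>, t] for t ∈ {t}.
For <D> ::= ε: FIRST(ε) = {ε}, so it goes in M[<D>, t] for t ∈ {}; since ε ∈ FIRST, also for every t ∈ FOLLOW(<D>) = {w}.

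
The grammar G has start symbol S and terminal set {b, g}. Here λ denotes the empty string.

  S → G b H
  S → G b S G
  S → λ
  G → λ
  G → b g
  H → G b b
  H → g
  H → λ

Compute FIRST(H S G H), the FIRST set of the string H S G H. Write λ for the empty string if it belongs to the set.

{λ, b, g}

FIRST(G) = {λ, b}
FIRST(S) = {λ, b}  (via G b H, G b S G)
FIRST(H) = {λ, b, g}  (via G b b)
FIRST(H S G H): take FIRST of each symbol in turn, carrying on past any symbol whose FIRST contains λ; result {λ, b, g}.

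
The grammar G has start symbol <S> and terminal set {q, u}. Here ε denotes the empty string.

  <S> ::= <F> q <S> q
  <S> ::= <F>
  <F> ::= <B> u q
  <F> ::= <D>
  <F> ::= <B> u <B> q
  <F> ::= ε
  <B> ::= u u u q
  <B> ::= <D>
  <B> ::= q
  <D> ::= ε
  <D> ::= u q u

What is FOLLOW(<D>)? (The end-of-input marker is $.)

FIRST(<D>): from <D>::=ε we get {ε}; from <D>::=u q u we get {u}. So FIRST(<D>) = {ε, u}.
FIRST(<B>): from <B>::=u u u q we get {u}; from <B>::=<D> we get {ε, u}; from <B>::=q we get {q}. So FIRST(<B>) = {ε, q, u}.
FIRST(<F>): from <F>::=<B> u q we get {q, u}; from <F>::=<D> we get {ε, u}; from <F>::=<B> u <B> q we get {q, u}; from <F>::=ε we get {ε}. So FIRST(<F>) = {ε, q, u}.
FIRST(<S>): from <S>::=<F> q <S> q we get {q, u}; from <S>::=<F> we get {ε, q, u}. So FIRST(<S>) = {ε, q, u}.
FOLLOW(<S>) includes $ since <S> is the start symbol.
FOLLOW(<S>): in <S>::=<F> q <S> q, <S> is followed by q with FIRST {q}. Thus FOLLOW(<S>) = {$, q}.
FOLLOW(<F>): in <S>::=<F> q <S> q, <F> is followed by q <S> q with FIRST {q}; in <S>::=<F>, the suffix after <F> is empty, so FOLLOW(<F>) ⊇ FOLLOW(<S>) = {$, q}. Thus FOLLOW(<F>) = {$, q}.
FOLLOW(<B>): in <F>::=<B> u q, <B> is followed by u q with FIRST {u}; in <F>::=<B> u <B> q (occurrence 1), <B> is followed by u <B> q with FIRST {u}; in <F>::=<B> u <B> q (occurrence 2), <B> is followed by q with FIRST {q}. Thus FOLLOW(<B>) = {q, u}.
FOLLOW(<D>): in <F>::=<D>, the suffix after <D> is empty, so FOLLOW(<D>) ⊇ FOLLOW(<F>) = {$, q}; in <B>::=<D>, the suffix after <D> is empty, so FOLLOW(<D>) ⊇ FOLLOW(<B>) = {q, u}. Thus FOLLOW(<D>) = {$, q, u}.

{$, q, u}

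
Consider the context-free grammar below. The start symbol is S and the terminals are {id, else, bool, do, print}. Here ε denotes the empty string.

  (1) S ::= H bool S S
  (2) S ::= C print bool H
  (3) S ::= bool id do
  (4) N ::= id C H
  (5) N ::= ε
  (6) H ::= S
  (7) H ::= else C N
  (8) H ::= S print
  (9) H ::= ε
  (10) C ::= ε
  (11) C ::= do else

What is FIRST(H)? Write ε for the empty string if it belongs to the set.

FIRST(N) = {ε, id}
FIRST(C) = {ε, do}
FIRST(S) = {bool, do, else, print}  (via H bool S S, C print bool H)
FIRST(H) = {ε, bool, do, else, print}  (via S, S print)

{ε, bool, do, else, print}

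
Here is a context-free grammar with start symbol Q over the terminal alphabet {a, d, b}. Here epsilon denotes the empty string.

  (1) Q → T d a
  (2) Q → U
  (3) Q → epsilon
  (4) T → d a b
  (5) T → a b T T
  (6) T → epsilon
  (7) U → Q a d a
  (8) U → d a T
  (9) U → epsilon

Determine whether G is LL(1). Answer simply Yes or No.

No

FIRST(Q) = {epsilon, a, d}
FIRST(T) = {epsilon, a, d}
FIRST(U) = {epsilon, a, d}
FOLLOW(Q) = {$, a}
FOLLOW(T) = {$, a, d}
FOLLOW(U) = {$, a}
Cell M[Q, $] receives both Q → U and Q → epsilon — the grammar is not LL(1).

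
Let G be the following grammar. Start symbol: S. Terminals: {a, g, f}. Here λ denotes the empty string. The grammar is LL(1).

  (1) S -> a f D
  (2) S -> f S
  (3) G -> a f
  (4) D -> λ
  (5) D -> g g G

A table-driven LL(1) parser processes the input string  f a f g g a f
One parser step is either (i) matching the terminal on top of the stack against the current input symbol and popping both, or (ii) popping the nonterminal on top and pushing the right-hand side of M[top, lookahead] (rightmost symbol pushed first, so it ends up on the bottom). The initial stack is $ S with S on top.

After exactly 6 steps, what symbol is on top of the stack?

     Stack    Input            Action
  1  $ S      f a f g g a f $  expand S -> f S
  2  $ S f    f a f g g a f $  match f
  3  $ S      a f g g a f $    expand S -> a f D
  4  $ D f a  a f g g a f $    match a
  5  $ D f    f g g a f $      match f
  6  $ D      g g a f $        expand D -> g g G
Stack after step 6: $ G g g (top = g).

g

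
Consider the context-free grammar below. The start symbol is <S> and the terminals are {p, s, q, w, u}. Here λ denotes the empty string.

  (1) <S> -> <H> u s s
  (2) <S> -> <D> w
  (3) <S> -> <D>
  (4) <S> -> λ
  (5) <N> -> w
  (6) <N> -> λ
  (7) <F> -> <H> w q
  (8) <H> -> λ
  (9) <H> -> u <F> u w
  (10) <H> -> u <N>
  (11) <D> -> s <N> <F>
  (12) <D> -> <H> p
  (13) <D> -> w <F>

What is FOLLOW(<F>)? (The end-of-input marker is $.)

{$, u, w}

FIRST(<N>): from <N>->w we get {w}; from <N>->λ we get {λ}. So FIRST(<N>) = {λ, w}.
FIRST(<H>): from <H>->λ we get {λ}; from <H>->u <F> u w we get {u}; from <H>->u <N> we get {u}. So FIRST(<H>) = {λ, u}.
FIRST(<F>): from <F>-><H> w q we get {u, w}. So FIRST(<F>) = {u, w}.
FIRST(<D>): from <D>->s <N> <F> we get {s}; from <D>-><H> p we get {p, u}; from <D>->w <F> we get {w}. So FIRST(<D>) = {p, s, u, w}.
FIRST(<S>): from <S>-><H> u s s we get {u}; from <S>-><D> w we get {p, s, u, w}; from <S>-><D> we get {p, s, u, w}; from <S>->λ we get {λ}. So FIRST(<S>) = {λ, p, s, u, w}.
FOLLOW(<S>) includes $ since <S> is the start symbol.
FOLLOW(<S>): <S> appears on no right-hand side. Thus FOLLOW(<S>) = {$}.
FOLLOW(<H>): in <S>-><H> u s s, <H> is followed by u s s with FIRST {u}; in <F>-><H> w q, <H> is followed by w q with FIRST {w}; in <D>-><H> p, <H> is followed by p with FIRST {p}. Thus FOLLOW(<H>) = {p, u, w}.
FOLLOW(<N>): in <H>->u <N>, the suffix after <N> is empty, so FOLLOW(<N>) ⊇ FOLLOW(<H>) = {p, u, w}; in <D>->s <N> <F>, <N> is followed by <F> with FIRST {u, w}. Thus FOLLOW(<N>) = {p, u, w}.
FOLLOW(<D>): in <S>-><D> w, <D> is followed by w with FIRST {w}; in <S>-><D>, the suffix after <D> is empty, so FOLLOW(<D>) ⊇ FOLLOW(<S>) = {$}. Thus FOLLOW(<D>) = {$, w}.
FOLLOW(<F>): in <H>->u <F> u w, <F> is followed by u w with FIRST {u}; in <D>->s <N> <F>, the suffix after <F> is empty, so FOLLOW(<F>) ⊇ FOLLOW(<D>) = {$, w}; in <D>->w <F>, the suffix after <F> is empty, so FOLLOW(<F>) ⊇ FOLLOW(<D>) = {$, w}. Thus FOLLOW(<F>) = {$, u, w}.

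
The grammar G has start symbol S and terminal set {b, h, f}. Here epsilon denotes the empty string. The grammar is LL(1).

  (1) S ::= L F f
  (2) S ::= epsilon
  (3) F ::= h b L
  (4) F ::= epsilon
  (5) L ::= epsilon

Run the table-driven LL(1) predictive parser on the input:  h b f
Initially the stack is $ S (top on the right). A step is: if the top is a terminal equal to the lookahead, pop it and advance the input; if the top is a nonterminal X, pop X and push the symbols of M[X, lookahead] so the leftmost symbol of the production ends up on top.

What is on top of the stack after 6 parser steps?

f

     Stack      Input    Action
  1  $ S        h b f $  expand S ::= L F f
  2  $ f F L    h b f $  expand L ::= epsilon
  3  $ f F      h b f $  expand F ::= h b L
  4  $ f L b h  h b f $  match h
  5  $ f L b    b f $    match b
  6  $ f L      f $      expand L ::= epsilon
Stack after step 6: $ f (top = f).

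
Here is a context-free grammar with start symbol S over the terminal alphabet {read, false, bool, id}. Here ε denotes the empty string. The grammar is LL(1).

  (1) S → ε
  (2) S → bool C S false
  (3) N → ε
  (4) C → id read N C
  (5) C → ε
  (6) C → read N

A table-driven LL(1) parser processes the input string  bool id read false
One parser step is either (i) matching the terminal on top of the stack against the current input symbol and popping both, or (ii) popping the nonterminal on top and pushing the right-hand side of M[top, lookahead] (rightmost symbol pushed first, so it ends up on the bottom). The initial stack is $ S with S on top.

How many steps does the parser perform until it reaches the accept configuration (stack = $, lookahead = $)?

     Stack                  Input                 Action
  1  $ S                    bool id read false $  expand S → bool C S false
  2  $ false S C bool       bool id read false $  match bool
  3  $ false S C            id read false $       expand C → id read N C
  4  $ false S C N read id  id read false $       match id
  5  $ false S C N read     read false $          match read
  6  $ false S C N          false $               expand N → ε
  7  $ false S C            false $               expand C → ε
  8  $ false S              false $               expand S → ε
  9  $ false                false $               match false
Accept reached after 9 steps.

9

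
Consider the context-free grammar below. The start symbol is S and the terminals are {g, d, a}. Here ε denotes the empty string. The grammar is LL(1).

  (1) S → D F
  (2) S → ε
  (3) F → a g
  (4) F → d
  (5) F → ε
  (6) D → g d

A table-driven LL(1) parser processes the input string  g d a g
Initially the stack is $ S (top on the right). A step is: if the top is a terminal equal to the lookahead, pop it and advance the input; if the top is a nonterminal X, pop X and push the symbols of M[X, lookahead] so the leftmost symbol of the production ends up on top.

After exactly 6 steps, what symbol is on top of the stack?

g

     Stack    Input      Action
  1  $ S      g d a g $  expand S → D F
  2  $ F D    g d a g $  expand D → g d
  3  $ F d g  g d a g $  match g
  4  $ F d    d a g $    match d
  5  $ F      a g $      expand F → a g
  6  $ g a    a g $      match a
Stack after step 6: $ g (top = g).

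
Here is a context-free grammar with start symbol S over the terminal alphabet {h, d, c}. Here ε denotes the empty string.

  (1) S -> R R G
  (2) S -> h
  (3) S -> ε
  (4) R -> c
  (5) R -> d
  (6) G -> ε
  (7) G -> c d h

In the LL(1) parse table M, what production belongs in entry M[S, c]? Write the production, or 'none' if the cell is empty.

S -> R R G

FIRST(R) = {c, d}
FIRST(G) = {ε, c}
FIRST(S) = {ε, c, d, h}  (via R R G)
FOLLOW(S) includes $ since S is the start symbol.
FOLLOW(S): S appears on no right-hand side. Thus FOLLOW(S) = {$}.
For S -> R R G: FIRST(R R G) = {c, d}, so it goes in M[S, t] for t ∈ {c, d}.
For S -> h: FIRST(h) = {h}, so it goes in M[S, t] for t ∈ {h}.
For S -> ε: FIRST(ε) = {ε}, so it goes in M[S, t] for t ∈ {}; since ε ∈ FIRST, also for every t ∈ FOLLOW(S) = {$}.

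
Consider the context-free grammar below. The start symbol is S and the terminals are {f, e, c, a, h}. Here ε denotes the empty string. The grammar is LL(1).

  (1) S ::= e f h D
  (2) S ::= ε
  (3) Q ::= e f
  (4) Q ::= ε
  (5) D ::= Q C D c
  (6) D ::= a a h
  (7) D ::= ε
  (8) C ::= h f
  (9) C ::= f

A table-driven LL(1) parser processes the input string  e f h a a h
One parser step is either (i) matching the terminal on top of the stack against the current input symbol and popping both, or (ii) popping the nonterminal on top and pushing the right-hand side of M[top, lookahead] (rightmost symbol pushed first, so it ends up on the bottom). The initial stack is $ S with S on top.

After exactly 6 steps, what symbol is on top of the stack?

step 1: stack=$ S  input=e f h a a h $  — expand S ::= e f h D
step 2: stack=$ D h f e  input=e f h a a h $  — match e
step 3: stack=$ D h f  input=f h a a h $  — match f
step 4: stack=$ D h  input=h a a h $  — match h
step 5: stack=$ D  input=a a h $  — expand D ::= a a h
step 6: stack=$ h a a  input=a a h $  — match a
Stack after step 6: $ h a (top = a).

a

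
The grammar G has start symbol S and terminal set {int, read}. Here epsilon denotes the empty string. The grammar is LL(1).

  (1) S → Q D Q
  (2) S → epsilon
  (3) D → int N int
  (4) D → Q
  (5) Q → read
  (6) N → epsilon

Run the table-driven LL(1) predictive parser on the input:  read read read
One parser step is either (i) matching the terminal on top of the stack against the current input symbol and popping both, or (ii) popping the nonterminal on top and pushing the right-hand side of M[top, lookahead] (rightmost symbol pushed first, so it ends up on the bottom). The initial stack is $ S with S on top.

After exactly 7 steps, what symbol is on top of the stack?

     Stack       Input             Action
  1  $ S         read read read $  expand S → Q D Q
  2  $ Q D Q     read read read $  expand Q → read
  3  $ Q D read  read read read $  match read
  4  $ Q D       read read $       expand D → Q
  5  $ Q Q       read read $       expand Q → read
  6  $ Q read    read read $       match read
  7  $ Q         read $            expand Q → read
Stack after step 7: $ read (top = read).

read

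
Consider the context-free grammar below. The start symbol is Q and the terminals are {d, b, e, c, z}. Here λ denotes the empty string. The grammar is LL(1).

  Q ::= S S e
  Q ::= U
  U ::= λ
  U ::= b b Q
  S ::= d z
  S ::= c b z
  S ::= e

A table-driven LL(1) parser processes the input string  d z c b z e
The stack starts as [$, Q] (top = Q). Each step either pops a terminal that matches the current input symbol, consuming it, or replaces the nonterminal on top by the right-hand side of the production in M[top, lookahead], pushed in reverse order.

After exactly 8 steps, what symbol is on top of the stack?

step 1: stack=$ Q  input=d z c b z e $  — expand Q ::= S S e
step 2: stack=$ e S S  input=d z c b z e $  — expand S ::= d z
step 3: stack=$ e S z d  input=d z c b z e $  — match d
step 4: stack=$ e S z  input=z c b z e $  — match z
step 5: stack=$ e S  input=c b z e $  — expand S ::= c b z
step 6: stack=$ e z b c  input=c b z e $  — match c
step 7: stack=$ e z b  input=b z e $  — match b
step 8: stack=$ e z  input=z e $  — match z
Stack after step 8: $ e (top = e).

e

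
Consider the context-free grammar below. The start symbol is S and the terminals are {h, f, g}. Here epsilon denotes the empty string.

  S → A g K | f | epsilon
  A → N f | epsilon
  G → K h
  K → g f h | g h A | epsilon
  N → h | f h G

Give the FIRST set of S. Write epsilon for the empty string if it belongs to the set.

{epsilon, f, g, h}

FIRST(K): from K→g f h we get {g}; from K→g h A we get {g}; from K→epsilon we get {epsilon}. So FIRST(K) = {epsilon, g}.
FIRST(N): from N→h we get {h}; from N→f h G we get {f}. So FIRST(N) = {f, h}.
FIRST(A): from A→N f we get {f, h}; from A→epsilon we get {epsilon}. So FIRST(A) = {epsilon, f, h}.
FIRST(G): from G→K h we get {g, h}. So FIRST(G) = {g, h}.
FIRST(S): from S→A g K we get {f, g, h}; from S→f we get {f}; from S→epsilon we get {epsilon}. So FIRST(S) = {epsilon, f, g, h}.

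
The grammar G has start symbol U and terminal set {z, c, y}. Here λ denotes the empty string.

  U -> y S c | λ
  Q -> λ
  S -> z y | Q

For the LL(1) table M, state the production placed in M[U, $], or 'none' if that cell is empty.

FIRST(U) = {λ, y}
FIRST(Q) = {λ}
FIRST(S) = {λ, z}  (via Q)
FOLLOW(U) includes $ since U is the start symbol.
FOLLOW(U): U appears on no right-hand side. Thus FOLLOW(U) = {$}.
For U -> y S c: FIRST(y S c) = {y}, so it goes in M[U, t] for t ∈ {y}.
For U -> λ: FIRST(λ) = {λ}, so it goes in M[U, t] for t ∈ {}; since λ ∈ FIRST, also for every t ∈ FOLLOW(U) = {$}.

U -> λ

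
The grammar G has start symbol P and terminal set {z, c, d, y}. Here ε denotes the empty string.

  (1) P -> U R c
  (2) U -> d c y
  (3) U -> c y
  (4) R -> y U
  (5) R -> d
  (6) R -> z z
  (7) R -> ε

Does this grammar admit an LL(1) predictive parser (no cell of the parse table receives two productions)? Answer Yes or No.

Yes

FIRST(P) = {c, d}
FIRST(U) = {c, d}
FIRST(R) = {ε, d, y, z}
FOLLOW(P) = {$}
FOLLOW(U) = {c, d, y, z}
FOLLOW(R) = {c}
Each cell of M receives at most one production.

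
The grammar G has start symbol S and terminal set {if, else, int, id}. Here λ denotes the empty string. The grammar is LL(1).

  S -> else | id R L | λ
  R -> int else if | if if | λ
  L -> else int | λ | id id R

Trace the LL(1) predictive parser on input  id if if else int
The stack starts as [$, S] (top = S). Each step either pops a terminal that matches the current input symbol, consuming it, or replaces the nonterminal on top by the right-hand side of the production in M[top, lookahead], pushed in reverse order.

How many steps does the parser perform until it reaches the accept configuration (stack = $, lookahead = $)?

     Stack       Input                Action
  1  $ S         id if if else int $  expand S -> id R L
  2  $ L R id    id if if else int $  match id
  3  $ L R       if if else int $     expand R -> if if
  4  $ L if if   if if else int $     match if
  5  $ L if      if else int $        match if
  6  $ L         else int $           expand L -> else int
  7  $ int else  else int $           match else
  8  $ int       int $                match int
Accept reached after 8 steps.

8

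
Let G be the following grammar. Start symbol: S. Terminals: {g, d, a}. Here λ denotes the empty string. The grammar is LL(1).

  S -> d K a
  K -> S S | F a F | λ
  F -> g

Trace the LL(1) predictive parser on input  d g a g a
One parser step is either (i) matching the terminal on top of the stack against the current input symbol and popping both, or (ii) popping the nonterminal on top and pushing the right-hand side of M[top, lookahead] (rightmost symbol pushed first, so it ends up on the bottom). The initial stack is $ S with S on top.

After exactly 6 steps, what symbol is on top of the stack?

step 1: stack=$ S  input=d g a g a $  — expand S -> d K a
step 2: stack=$ a K d  input=d g a g a $  — match d
step 3: stack=$ a K  input=g a g a $  — expand K -> F a F
step 4: stack=$ a F a F  input=g a g a $  — expand F -> g
step 5: stack=$ a F a g  input=g a g a $  — match g
step 6: stack=$ a F a  input=a g a $  — match a
Stack after step 6: $ a F (top = F).

F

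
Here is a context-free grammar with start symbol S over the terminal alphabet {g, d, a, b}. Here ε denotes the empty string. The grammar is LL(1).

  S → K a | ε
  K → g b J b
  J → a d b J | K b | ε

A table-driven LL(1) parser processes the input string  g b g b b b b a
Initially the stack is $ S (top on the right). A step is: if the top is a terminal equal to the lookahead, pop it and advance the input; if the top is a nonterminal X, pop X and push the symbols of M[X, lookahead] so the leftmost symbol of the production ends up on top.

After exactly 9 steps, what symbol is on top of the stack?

b

     Stack            Input              Action
  1  $ S              g b g b b b b a $  expand S → K a
  2  $ a K            g b g b b b b a $  expand K → g b J b
  3  $ a b J b g      g b g b b b b a $  match g
  4  $ a b J b        b g b b b b a $    match b
  5  $ a b J          g b b b b a $      expand J → K b
  6  $ a b b K        g b b b b a $      expand K → g b J b
  7  $ a b b b J b g  g b b b b a $      match g
  8  $ a b b b J b    b b b b a $        match b
  9  $ a b b b J      b b b a $          expand J → ε
Stack after step 9: $ a b b b (top = b).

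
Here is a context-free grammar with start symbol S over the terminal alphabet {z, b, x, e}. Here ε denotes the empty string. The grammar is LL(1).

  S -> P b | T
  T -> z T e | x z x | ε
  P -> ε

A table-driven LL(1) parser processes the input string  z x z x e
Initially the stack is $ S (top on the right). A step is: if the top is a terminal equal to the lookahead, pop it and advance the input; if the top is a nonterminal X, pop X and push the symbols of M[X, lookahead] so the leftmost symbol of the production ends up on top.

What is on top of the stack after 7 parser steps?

e

step 1: stack=$ S  input=z x z x e $  — expand S -> T
step 2: stack=$ T  input=z x z x e $  — expand T -> z T e
step 3: stack=$ e T z  input=z x z x e $  — match z
step 4: stack=$ e T  input=x z x e $  — expand T -> x z x
step 5: stack=$ e x z x  input=x z x e $  — match x
step 6: stack=$ e x z  input=z x e $  — match z
step 7: stack=$ e x  input=x e $  — match x
Stack after step 7: $ e (top = e).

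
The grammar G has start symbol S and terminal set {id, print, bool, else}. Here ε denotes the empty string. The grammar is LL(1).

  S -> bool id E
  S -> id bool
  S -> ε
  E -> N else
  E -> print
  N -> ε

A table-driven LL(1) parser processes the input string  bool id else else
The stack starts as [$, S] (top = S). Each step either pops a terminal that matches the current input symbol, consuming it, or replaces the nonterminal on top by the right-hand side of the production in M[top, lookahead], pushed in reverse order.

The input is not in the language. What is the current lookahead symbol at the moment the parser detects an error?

else

step 1: stack=$ S  input=bool id else else $  — expand S -> bool id E
step 2: stack=$ E id bool  input=bool id else else $  — match bool
step 3: stack=$ E id  input=id else else $  — match id
step 4: stack=$ E  input=else else $  — expand E -> N else
step 5: stack=$ else N  input=else else $  — expand N -> ε
step 6: stack=$ else  input=else else $  — match else
step 7: stack=$  input=else $  — error: stack empty but input remains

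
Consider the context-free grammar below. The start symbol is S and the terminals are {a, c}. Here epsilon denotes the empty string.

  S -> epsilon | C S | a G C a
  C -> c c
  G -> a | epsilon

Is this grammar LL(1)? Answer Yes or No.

FIRST(S) = {epsilon, a, c}
FIRST(C) = {c}
FIRST(G) = {epsilon, a}
FOLLOW(S) = {$}
FOLLOW(C) = {$, a, c}
FOLLOW(G) = {c}
Each cell of M receives at most one production.

Yes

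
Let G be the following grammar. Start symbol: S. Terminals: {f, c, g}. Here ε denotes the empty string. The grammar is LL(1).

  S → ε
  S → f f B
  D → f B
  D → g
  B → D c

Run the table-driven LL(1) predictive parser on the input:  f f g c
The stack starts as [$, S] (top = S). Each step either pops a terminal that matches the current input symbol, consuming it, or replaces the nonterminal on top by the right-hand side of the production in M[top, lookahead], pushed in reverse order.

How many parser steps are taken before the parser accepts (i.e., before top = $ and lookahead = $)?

step 1: stack=$ S  input=f f g c $  — expand S → f f B
step 2: stack=$ B f f  input=f f g c $  — match f
step 3: stack=$ B f  input=f g c $  — match f
step 4: stack=$ B  input=g c $  — expand B → D c
step 5: stack=$ c D  input=g c $  — expand D → g
step 6: stack=$ c g  input=g c $  — match g
step 7: stack=$ c  input=c $  — match c
Accept reached after 7 steps.

7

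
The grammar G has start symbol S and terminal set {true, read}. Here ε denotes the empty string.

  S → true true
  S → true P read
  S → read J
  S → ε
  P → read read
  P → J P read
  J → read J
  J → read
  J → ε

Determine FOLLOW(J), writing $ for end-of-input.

FIRST(S): from S→true true we get {true}; from S→true P read we get {true}; from S→read J we get {read}; from S→ε we get {ε}. So FIRST(S) = {ε, read, true}.
FIRST(J): from J→read J we get {read}; from J→read we get {read}; from J→ε we get {ε}. So FIRST(J) = {ε, read}.
FIRST(P): from P→read read we get {read}; from P→J P read we get {read}. So FIRST(P) = {read}.
FOLLOW(S) includes $ since S is the start symbol.
FOLLOW(S): S appears on no right-hand side. Thus FOLLOW(S) = {$}.
FOLLOW(P): in S→true P read, P is followed by read with FIRST {read}; in P→J P read, P is followed by read with FIRST {read}. Thus FOLLOW(P) = {read}.
FOLLOW(J): in S→read J, the suffix after J is empty, so FOLLOW(J) ⊇ FOLLOW(S) = {$}; in P→J P read, J is followed by P read with FIRST {read}; in J→read J, the suffix after J is empty (adds nothing new). Thus FOLLOW(J) = {$, read}.

{$, read}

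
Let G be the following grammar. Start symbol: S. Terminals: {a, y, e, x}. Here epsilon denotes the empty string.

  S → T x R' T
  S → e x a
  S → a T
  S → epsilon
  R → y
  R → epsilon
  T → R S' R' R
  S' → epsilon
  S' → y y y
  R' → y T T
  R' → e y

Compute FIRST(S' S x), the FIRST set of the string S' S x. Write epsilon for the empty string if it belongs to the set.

{a, e, x, y}

FIRST(R) = {epsilon, y}
FIRST(S') = {epsilon, y}
FIRST(R') = {e, y}
FIRST(T) = {e, y}  (via R S' R' R)
FIRST(S) = {epsilon, a, e, y}  (via T x R' T)
FIRST(S' S x): take FIRST of each symbol in turn, carrying on past any symbol whose FIRST contains epsilon; result {a, e, x, y}.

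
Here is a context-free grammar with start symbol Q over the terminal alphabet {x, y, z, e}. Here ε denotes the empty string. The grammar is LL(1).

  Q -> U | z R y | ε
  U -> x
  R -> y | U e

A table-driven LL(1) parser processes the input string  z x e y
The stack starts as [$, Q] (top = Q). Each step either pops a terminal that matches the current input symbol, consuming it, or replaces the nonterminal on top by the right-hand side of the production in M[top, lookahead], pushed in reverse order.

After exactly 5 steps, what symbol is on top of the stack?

e

step 1: stack=$ Q  input=z x e y $  — expand Q -> z R y
step 2: stack=$ y R z  input=z x e y $  — match z
step 3: stack=$ y R  input=x e y $  — expand R -> U e
step 4: stack=$ y e U  input=x e y $  — expand U -> x
step 5: stack=$ y e x  input=x e y $  — match x
Stack after step 5: $ y e (top = e).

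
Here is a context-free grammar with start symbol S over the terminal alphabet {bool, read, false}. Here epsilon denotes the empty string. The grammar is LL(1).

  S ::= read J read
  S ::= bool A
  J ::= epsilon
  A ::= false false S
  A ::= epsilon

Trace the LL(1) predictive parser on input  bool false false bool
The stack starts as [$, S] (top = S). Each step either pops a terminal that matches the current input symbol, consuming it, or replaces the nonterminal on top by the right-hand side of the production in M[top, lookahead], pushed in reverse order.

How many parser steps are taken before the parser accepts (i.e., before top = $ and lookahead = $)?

8

     Stack            Input                    Action
  1  $ S              bool false false bool $  expand S ::= bool A
  2  $ A bool         bool false false bool $  match bool
  3  $ A              false false bool $       expand A ::= false false S
  4  $ S false false  false false bool $       match false
  5  $ S false        false bool $             match false
  6  $ S              bool $                   expand S ::= bool A
  7  $ A bool         bool $                   match bool
  8  $ A              $                        expand A ::= epsilon
Accept reached after 8 steps.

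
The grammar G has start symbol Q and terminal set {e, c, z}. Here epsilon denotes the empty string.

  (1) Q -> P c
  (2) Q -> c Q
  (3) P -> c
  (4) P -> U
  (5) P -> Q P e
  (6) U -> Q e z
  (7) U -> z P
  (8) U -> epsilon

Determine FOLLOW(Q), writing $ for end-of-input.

FIRST(Q) = {c, z}  (via P c)
FIRST(U) = {epsilon, c, z}  (via Q e z)
FIRST(P) = {epsilon, c, z}  (via U, Q P e)
FOLLOW(Q) includes $ since Q is the start symbol.
FOLLOW(Q): in Q->c Q, the suffix after Q is empty (adds nothing new); in P->Q P e, Q is followed by P e with FIRST {c, e, z}; in U->Q e z, Q is followed by e z with FIRST {e}. Thus FOLLOW(Q) = {$, c, e, z}.
FOLLOW(P): in Q->P c, P is followed by c with FIRST {c}; in P->Q P e, P is followed by e with FIRST {e}; in U->z P, the suffix after P is empty, so FOLLOW(P) ⊇ FOLLOW(U) = {c, e}. Thus FOLLOW(P) = {c, e}.
FOLLOW(U): in P->U, the suffix after U is empty, so FOLLOW(U) ⊇ FOLLOW(P) = {c, e}. Thus FOLLOW(U) = {c, e}.

{$, c, e, z}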